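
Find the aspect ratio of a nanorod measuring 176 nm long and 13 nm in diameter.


Aspect ratio AR = length / diameter
AR = 176 / 13
AR = 13.54

13.54


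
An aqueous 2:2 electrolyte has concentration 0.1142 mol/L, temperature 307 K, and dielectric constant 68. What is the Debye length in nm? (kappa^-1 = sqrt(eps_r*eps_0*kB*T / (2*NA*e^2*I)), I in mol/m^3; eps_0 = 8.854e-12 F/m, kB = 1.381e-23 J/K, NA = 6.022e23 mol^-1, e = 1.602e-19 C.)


Ionic strength I = 0.1142 * 2^2 * 1000 = 456.8 mol/m^3
kappa^-1 = sqrt(68 * 8.854e-12 * 1.381e-23 * 307 / (2 * 6.022e23 * (1.602e-19)^2 * 456.8))
kappa^-1 = 0.425 nm

0.425


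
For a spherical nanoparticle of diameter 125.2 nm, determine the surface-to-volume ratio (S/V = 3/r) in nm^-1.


Radius r = 125.2/2 = 62.6 nm
S/V = 3 / r = 3 / 62.6
S/V = 0.0479 nm^-1

0.0479


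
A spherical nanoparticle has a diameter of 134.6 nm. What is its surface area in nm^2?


Radius r = 134.6/2 = 67.3 nm
Surface area SA = 4 * pi * r^2
SA = 4 * pi * (67.3)^2
SA = 56916.74 nm^2

56916.74


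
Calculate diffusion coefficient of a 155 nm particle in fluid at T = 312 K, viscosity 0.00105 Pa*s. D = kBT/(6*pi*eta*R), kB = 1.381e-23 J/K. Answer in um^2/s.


Radius R = 155/2 = 77.5 nm = 7.75e-08 m
D = kB*T / (6*pi*eta*R)
D = 1.381e-23 * 312 / (6 * pi * 0.00105 * 7.75e-08)
D = 2.80903e-12 m^2/s = 2.809 um^2/s

2.809


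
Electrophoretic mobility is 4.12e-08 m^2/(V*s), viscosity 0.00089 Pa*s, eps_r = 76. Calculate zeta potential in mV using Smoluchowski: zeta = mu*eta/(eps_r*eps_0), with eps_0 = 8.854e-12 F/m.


Smoluchowski equation: zeta = mu * eta / (eps_r * eps_0)
zeta = 4.12e-08 * 0.00089 / (76 * 8.854e-12)
zeta = 0.054492 V = 54.49 mV

54.49


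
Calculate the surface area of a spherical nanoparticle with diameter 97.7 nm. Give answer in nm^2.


Radius r = 97.7/2 = 48.85 nm
Surface area SA = 4 * pi * r^2
SA = 4 * pi * (48.85)^2
SA = 29987.41 nm^2

29987.41


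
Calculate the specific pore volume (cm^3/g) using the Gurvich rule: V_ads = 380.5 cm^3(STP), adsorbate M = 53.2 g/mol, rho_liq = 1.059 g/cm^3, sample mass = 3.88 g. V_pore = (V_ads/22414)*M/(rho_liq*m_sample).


Moles adsorbed n = V_ads / 22414 = 380.5 / 22414 = 1.697600e-02 mol
Liquid volume V_liq = n * M / rho_liq = 1.697600e-02 * 53.2 / 1.059 = 0.85281 cm^3
Specific pore volume V_pore = V_liq / m_sample = 0.85281 / 3.88
V_pore = 0.2198 cm^3/g

0.2198


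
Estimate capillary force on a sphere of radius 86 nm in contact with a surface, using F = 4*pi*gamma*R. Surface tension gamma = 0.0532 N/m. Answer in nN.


Convert radius: R = 86 nm = 8.6e-08 m
F = 4 * pi * gamma * R
F = 4 * pi * 0.0532 * 8.6e-08
F = 5.74937e-08 N = 57.4937 nN

57.4937


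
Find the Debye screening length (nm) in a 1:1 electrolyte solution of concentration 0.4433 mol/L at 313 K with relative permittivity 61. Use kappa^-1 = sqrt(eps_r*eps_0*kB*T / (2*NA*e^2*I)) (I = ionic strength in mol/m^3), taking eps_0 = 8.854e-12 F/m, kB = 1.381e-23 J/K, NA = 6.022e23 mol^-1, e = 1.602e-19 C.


Ionic strength I = 0.4433 * 1^2 * 1000 = 443.3 mol/m^3
kappa^-1 = sqrt(61 * 8.854e-12 * 1.381e-23 * 313 / (2 * 6.022e23 * (1.602e-19)^2 * 443.3))
kappa^-1 = 0.413 nm

0.413


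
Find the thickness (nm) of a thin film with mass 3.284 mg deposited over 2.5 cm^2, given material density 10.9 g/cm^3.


Convert: m = 3.284 mg = 3.2840e-06 kg, A = 2.5 cm^2 = 2.5000e-04 m^2, rho = 10.9 g/cm^3 = 10900 kg/m^3
t = m / (A * rho)
t = 3.2840e-06 / (2.5000e-04 * 10900)
t = 1.2051e-06 m = 1205.1 nm

1205.1


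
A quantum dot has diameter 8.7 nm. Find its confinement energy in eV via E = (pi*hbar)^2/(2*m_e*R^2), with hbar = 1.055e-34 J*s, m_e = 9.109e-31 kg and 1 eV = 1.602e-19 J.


Radius R = 8.7/2 = 4.35 nm = 4.35e-09 m
E = (pi * 1.055e-34)^2 / (2 * 9.109e-31 * (4.35e-09)^2)
E(J) = 3.18658e-21
E = E(J) / 1.602e-19 = 0.0199 eV

0.0199


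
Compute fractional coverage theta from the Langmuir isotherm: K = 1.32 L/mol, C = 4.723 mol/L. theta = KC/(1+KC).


Langmuir isotherm: theta = K*C / (1 + K*C)
K*C = 1.32 * 4.723 = 6.23436
theta = 6.23436 / (1 + 6.23436) = 6.23436 / 7.23436
theta = 0.8618

0.8618


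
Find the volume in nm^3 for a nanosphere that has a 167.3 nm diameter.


Radius r = 167.3/2 = 83.65 nm
Volume V = (4/3) * pi * r^3
V = (4/3) * pi * (83.65)^3
V = 2451807.93 nm^3

2451807.93


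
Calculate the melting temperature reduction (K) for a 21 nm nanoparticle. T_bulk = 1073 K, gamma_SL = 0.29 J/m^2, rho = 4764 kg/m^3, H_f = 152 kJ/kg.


Radius R = 21/2 = 10.5 nm = 1.05e-08 m
Convert H_f = 152 kJ/kg = 152000 J/kg
dT = 2 * gamma_SL * T_bulk / (rho * H_f * R)
dT = 2 * 0.29 * 1073 / (4764 * 152000 * 1.05e-08)
dT = 81.9 K

81.9


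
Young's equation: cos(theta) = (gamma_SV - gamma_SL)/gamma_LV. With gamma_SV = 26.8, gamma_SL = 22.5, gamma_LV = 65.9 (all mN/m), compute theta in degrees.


cos(theta) = (gamma_SV - gamma_SL) / gamma_LV
cos(theta) = (26.8 - 22.5) / 65.9
cos(theta) = 0.06525
theta = arccos(0.06525) = 86.26 degrees

86.26


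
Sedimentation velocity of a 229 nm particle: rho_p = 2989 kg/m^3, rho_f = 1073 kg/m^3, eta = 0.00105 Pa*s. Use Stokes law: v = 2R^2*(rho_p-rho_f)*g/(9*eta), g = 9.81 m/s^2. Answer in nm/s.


Radius R = 229/2 nm = 1.145e-07 m
Density difference = 2989 - 1073 = 1916 kg/m^3
v = 2 * R^2 * (rho_p - rho_f) * g / (9 * eta)
v = 2 * (1.145e-07)^2 * 1916 * 9.81 / (9 * 0.00105)
v = 5.21523e-08 m/s = 52.1523 nm/s

52.1523


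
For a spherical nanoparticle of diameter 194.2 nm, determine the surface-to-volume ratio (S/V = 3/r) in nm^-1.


Radius r = 194.2/2 = 97.1 nm
S/V = 3 / r = 3 / 97.1
S/V = 0.0309 nm^-1

0.0309


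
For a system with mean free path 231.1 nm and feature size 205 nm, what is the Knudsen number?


Knudsen number Kn = lambda / L
Kn = 231.1 / 205
Kn = 1.1273

1.1273


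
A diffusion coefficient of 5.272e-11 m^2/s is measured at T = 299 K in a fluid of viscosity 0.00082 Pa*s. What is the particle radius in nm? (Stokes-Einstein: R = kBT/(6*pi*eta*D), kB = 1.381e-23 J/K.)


Stokes-Einstein: R = kB*T / (6*pi*eta*D)
R = 1.381e-23 * 299 / (6 * pi * 0.00082 * 5.272e-11)
R = 5.06728e-09 m = 5.07 nm

5.07


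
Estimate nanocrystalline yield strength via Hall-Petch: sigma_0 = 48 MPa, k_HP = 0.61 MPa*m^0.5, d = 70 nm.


d = 70 nm = 7e-08 m
sqrt(d) = 0.0002645751
Hall-Petch contribution = k / sqrt(d) = 0.61 / 0.0002645751 = 2305.6 MPa
sigma = sigma_0 + k/sqrt(d) = 48 + 2305.6 = 2353.6 MPa

2353.6


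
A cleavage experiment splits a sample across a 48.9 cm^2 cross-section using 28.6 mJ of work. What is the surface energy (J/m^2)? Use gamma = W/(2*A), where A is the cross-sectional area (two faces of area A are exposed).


Convert: A = 48.9 cm^2 = 0.00489 m^2, W = 28.6 mJ = 0.0286 J
Cleaving exposes two faces of area A, so total new surface = 2*A and gamma = W / (2*A)
gamma = 0.0286 / (2 * 0.00489)
gamma = 2.924 J/m^2

2.924


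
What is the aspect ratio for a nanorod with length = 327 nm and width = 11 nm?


Aspect ratio AR = length / diameter
AR = 327 / 11
AR = 29.73

29.73


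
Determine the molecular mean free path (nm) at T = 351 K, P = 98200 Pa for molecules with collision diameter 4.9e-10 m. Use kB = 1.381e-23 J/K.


Mean free path: lambda = kB*T / (sqrt(2) * pi * d^2 * P)
lambda = 1.381e-23 * 351 / (sqrt(2) * pi * (4.9e-10)^2 * 98200)
lambda = 4.62735e-08 m
lambda = 46.27 nm

46.27


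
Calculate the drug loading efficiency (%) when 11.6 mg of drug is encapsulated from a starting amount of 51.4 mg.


Drug loading efficiency = (drug loaded / drug initial) * 100
DLE = 11.6 / 51.4 * 100
DLE = 0.2257 * 100
DLE = 22.57%

22.57


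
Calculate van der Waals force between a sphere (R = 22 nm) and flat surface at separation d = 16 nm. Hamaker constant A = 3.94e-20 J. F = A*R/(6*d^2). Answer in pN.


Convert to SI: R = 22 nm = 2.2e-08 m, d = 16 nm = 1.6e-08 m
F = A * R / (6 * d^2)
F = 3.94e-20 * 2.2e-08 / (6 * (1.6e-08)^2)
F = 5.64323e-13 N = 0.564 pN

0.564


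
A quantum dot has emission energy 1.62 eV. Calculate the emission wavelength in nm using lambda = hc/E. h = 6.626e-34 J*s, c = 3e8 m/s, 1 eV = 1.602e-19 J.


Convert energy: E = 1.62 eV = 1.62 * 1.602e-19 = 2.59524e-19 J
lambda = h*c / E = 6.626e-34 * 3e8 / 2.59524e-19
lambda = 7.65941e-07 m = 765.9 nm

765.9


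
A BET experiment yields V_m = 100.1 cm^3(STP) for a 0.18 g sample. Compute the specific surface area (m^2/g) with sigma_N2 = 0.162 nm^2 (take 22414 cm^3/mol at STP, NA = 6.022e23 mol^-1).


Number of moles in monolayer = V_m / 22414 = 100.1 / 22414 = 0.00446596
Number of molecules = moles * NA = 0.00446596 * 6.022e23
SA = molecules * sigma / mass
SA = (100.1 / 22414) * 6.022e23 * 0.162e-18 / 0.18
SA = 2420.5 m^2/g

2420.5


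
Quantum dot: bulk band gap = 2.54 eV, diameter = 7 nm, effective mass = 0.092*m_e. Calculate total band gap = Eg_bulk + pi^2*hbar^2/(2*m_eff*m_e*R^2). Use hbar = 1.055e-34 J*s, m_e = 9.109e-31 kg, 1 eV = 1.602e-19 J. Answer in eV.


Radius R = 7/2 nm = 3.5e-09 m
Confinement energy dE = pi^2 * hbar^2 / (2 * m_eff * m_e * R^2)
dE = pi^2 * (1.055e-34)^2 / (2 * 0.092 * 9.109e-31 * (3.5e-09)^2) J, divided by 1.602e-19 J/eV
dE = 0.334 eV
Total band gap = E_g(bulk) + dE = 2.54 + 0.334 = 2.874 eV

2.874


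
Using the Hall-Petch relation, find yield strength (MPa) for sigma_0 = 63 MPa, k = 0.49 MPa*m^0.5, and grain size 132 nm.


d = 132 nm = 1.32e-07 m
sqrt(d) = 0.000363318
Hall-Petch contribution = k / sqrt(d) = 0.49 / 0.000363318 = 1348.7 MPa
sigma = sigma_0 + k/sqrt(d) = 63 + 1348.7 = 1411.7 MPa

1411.7


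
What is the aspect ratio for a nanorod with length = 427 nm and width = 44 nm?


Aspect ratio AR = length / diameter
AR = 427 / 44
AR = 9.7

9.7


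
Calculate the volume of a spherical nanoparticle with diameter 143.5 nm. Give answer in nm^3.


Radius r = 143.5/2 = 71.75 nm
Volume V = (4/3) * pi * r^3
V = (4/3) * pi * (71.75)^3
V = 1547228.03 nm^3

1547228.03


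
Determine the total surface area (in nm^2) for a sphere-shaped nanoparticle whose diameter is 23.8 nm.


Radius r = 23.8/2 = 11.9 nm
Surface area SA = 4 * pi * r^2
SA = 4 * pi * (11.9)^2
SA = 1779.52 nm^2

1779.52


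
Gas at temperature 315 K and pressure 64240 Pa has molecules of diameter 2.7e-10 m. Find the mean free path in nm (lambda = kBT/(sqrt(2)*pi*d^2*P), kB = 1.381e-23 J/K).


Mean free path: lambda = kB*T / (sqrt(2) * pi * d^2 * P)
lambda = 1.381e-23 * 315 / (sqrt(2) * pi * (2.7e-10)^2 * 64240)
lambda = 2.09077e-07 m
lambda = 209.08 nm

209.08


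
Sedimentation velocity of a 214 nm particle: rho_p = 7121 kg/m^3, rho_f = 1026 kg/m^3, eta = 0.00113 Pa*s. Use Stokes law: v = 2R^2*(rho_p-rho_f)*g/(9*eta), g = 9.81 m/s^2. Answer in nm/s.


Radius R = 214/2 nm = 1.07e-07 m
Density difference = 7121 - 1026 = 6095 kg/m^3
v = 2 * R^2 * (rho_p - rho_f) * g / (9 * eta)
v = 2 * (1.07e-07)^2 * 6095 * 9.81 / (9 * 0.00113)
v = 1.34623e-07 m/s = 134.623 nm/s

134.623


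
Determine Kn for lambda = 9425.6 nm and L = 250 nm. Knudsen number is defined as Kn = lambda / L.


Knudsen number Kn = lambda / L
Kn = 9425.6 / 250
Kn = 37.7024

37.7024


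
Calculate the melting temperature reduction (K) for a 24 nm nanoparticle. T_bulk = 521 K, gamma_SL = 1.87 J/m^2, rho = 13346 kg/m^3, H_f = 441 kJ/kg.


Radius R = 24/2 = 12 nm = 1.2e-08 m
Convert H_f = 441 kJ/kg = 441000 J/kg
dT = 2 * gamma_SL * T_bulk / (rho * H_f * R)
dT = 2 * 1.87 * 521 / (13346 * 441000 * 1.2e-08)
dT = 27.6 K

27.6


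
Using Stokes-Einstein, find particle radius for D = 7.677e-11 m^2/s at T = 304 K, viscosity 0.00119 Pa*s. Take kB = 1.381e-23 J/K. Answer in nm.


Stokes-Einstein: R = kB*T / (6*pi*eta*D)
R = 1.381e-23 * 304 / (6 * pi * 0.00119 * 7.677e-11)
R = 2.43797e-09 m = 2.44 nm

2.44


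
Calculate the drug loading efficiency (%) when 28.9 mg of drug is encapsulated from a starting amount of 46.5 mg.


Drug loading efficiency = (drug loaded / drug initial) * 100
DLE = 28.9 / 46.5 * 100
DLE = 0.6215 * 100
DLE = 62.15%

62.15


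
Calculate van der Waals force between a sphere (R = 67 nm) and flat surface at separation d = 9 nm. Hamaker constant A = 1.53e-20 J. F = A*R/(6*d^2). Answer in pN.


Convert to SI: R = 67 nm = 6.7e-08 m, d = 9 nm = 9e-09 m
F = A * R / (6 * d^2)
F = 1.53e-20 * 6.7e-08 / (6 * (9e-09)^2)
F = 2.10926e-12 N = 2.109 pN

2.109


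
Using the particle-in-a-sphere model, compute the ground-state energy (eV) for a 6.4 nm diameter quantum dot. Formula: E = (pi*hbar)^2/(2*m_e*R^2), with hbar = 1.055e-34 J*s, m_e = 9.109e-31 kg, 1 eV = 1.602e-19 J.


Radius R = 6.4/2 = 3.2 nm = 3.2e-09 m
E = (pi * 1.055e-34)^2 / (2 * 9.109e-31 * (3.2e-09)^2)
E(J) = 5.88849e-21
E = E(J) / 1.602e-19 = 0.0368 eV

0.0368


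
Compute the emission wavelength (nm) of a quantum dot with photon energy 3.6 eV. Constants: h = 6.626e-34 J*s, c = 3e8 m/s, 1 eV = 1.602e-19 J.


Convert energy: E = 3.6 eV = 3.6 * 1.602e-19 = 5.7672e-19 J
lambda = h*c / E = 6.626e-34 * 3e8 / 5.7672e-19
lambda = 3.44673e-07 m = 344.7 nm

344.7


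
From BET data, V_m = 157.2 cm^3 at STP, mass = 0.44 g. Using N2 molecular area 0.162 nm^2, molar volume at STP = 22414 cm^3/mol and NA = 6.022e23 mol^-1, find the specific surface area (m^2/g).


Number of moles in monolayer = V_m / 22414 = 157.2 / 22414 = 0.00701347
Number of molecules = moles * NA = 0.00701347 * 6.022e23
SA = molecules * sigma / mass
SA = (157.2 / 22414) * 6.022e23 * 0.162e-18 / 0.44
SA = 1555.0 m^2/g

1555.0


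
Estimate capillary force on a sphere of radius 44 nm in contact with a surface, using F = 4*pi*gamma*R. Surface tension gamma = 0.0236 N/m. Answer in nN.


Convert radius: R = 44 nm = 4.4e-08 m
F = 4 * pi * gamma * R
F = 4 * pi * 0.0236 * 4.4e-08
F = 1.30489e-08 N = 13.0489 nN

13.0489


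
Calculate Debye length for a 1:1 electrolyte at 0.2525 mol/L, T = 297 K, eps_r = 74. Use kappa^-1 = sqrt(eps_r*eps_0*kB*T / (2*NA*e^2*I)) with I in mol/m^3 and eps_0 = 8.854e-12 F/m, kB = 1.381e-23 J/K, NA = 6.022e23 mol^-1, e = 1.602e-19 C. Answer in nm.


Ionic strength I = 0.2525 * 1^2 * 1000 = 252.5 mol/m^3
kappa^-1 = sqrt(74 * 8.854e-12 * 1.381e-23 * 297 / (2 * 6.022e23 * (1.602e-19)^2 * 252.5))
kappa^-1 = 0.587 nm

0.587


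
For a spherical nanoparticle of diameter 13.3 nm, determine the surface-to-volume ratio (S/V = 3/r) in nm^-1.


Radius r = 13.3/2 = 6.65 nm
S/V = 3 / r = 3 / 6.65
S/V = 0.4511 nm^-1

0.4511


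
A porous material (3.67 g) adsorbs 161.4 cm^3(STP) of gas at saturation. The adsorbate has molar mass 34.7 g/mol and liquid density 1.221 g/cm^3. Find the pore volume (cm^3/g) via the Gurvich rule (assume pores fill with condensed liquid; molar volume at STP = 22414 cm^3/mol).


Moles adsorbed n = V_ads / 22414 = 161.4 / 22414 = 7.200857e-03 mol
Liquid volume V_liq = n * M / rho_liq = 7.200857e-03 * 34.7 / 1.221 = 0.20464 cm^3
Specific pore volume V_pore = V_liq / m_sample = 0.20464 / 3.67
V_pore = 0.0558 cm^3/g

0.0558


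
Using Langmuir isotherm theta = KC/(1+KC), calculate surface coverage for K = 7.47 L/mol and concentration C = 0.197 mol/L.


Langmuir isotherm: theta = K*C / (1 + K*C)
K*C = 7.47 * 0.197 = 1.47159
theta = 1.47159 / (1 + 1.47159) = 1.47159 / 2.47159
theta = 0.5954

0.5954


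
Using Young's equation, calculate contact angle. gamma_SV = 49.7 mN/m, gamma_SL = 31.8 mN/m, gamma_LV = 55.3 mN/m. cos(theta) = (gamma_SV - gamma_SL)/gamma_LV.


cos(theta) = (gamma_SV - gamma_SL) / gamma_LV
cos(theta) = (49.7 - 31.8) / 55.3
cos(theta) = 0.323689
theta = arccos(0.323689) = 71.11 degrees

71.11


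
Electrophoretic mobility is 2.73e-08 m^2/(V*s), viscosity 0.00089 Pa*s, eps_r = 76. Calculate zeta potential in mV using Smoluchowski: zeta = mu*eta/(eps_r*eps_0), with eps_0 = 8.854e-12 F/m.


Smoluchowski equation: zeta = mu * eta / (eps_r * eps_0)
zeta = 2.73e-08 * 0.00089 / (76 * 8.854e-12)
zeta = 0.036108 V = 36.11 mV

36.11


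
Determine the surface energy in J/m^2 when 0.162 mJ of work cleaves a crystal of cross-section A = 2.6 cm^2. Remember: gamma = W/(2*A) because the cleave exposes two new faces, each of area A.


Convert: A = 2.6 cm^2 = 0.00026 m^2, W = 0.162 mJ = 0.000162 J
Cleaving exposes two faces of area A, so total new surface = 2*A and gamma = W / (2*A)
gamma = 0.000162 / (2 * 0.00026)
gamma = 0.312 J/m^2

0.312


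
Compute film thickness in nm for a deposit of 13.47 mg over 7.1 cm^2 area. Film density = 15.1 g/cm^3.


Convert: m = 13.47 mg = 1.3470e-05 kg, A = 7.1 cm^2 = 7.1000e-04 m^2, rho = 15.1 g/cm^3 = 15100 kg/m^3
t = m / (A * rho)
t = 1.3470e-05 / (7.1000e-04 * 15100)
t = 1.2564e-06 m = 1256.4 nm

1256.4


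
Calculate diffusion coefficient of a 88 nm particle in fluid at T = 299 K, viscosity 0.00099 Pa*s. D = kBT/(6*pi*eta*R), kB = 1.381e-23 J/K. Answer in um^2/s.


Radius R = 88/2 = 44 nm = 4.4e-08 m
D = kB*T / (6*pi*eta*R)
D = 1.381e-23 * 299 / (6 * pi * 0.00099 * 4.4e-08)
D = 5.02893e-12 m^2/s = 5.029 um^2/s

5.029


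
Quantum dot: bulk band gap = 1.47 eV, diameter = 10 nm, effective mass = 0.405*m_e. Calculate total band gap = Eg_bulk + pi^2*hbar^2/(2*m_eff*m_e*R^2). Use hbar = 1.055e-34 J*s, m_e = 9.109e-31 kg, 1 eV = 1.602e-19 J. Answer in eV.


Radius R = 10/2 nm = 5e-09 m
Confinement energy dE = pi^2 * hbar^2 / (2 * m_eff * m_e * R^2)
dE = pi^2 * (1.055e-34)^2 / (2 * 0.405 * 9.109e-31 * (5e-09)^2) J, divided by 1.602e-19 J/eV
dE = 0.0372 eV
Total band gap = E_g(bulk) + dE = 1.47 + 0.0372 = 1.5072 eV

1.5072


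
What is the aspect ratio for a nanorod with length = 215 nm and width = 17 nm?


Aspect ratio AR = length / diameter
AR = 215 / 17
AR = 12.65

12.65


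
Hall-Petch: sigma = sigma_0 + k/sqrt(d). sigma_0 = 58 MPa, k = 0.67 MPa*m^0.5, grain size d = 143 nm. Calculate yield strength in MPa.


d = 143 nm = 1.43e-07 m
sqrt(d) = 0.0003781534
Hall-Petch contribution = k / sqrt(d) = 0.67 / 0.0003781534 = 1771.8 MPa
sigma = sigma_0 + k/sqrt(d) = 58 + 1771.8 = 1829.8 MPa

1829.8


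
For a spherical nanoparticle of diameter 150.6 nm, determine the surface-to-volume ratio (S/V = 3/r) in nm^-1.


Radius r = 150.6/2 = 75.3 nm
S/V = 3 / r = 3 / 75.3
S/V = 0.0398 nm^-1

0.0398


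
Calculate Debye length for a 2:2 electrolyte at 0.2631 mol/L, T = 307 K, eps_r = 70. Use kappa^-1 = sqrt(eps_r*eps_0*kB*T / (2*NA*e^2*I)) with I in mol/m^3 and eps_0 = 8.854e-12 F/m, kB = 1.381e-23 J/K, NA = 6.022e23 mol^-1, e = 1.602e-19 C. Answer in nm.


Ionic strength I = 0.2631 * 2^2 * 1000 = 1052.4 mol/m^3
kappa^-1 = sqrt(70 * 8.854e-12 * 1.381e-23 * 307 / (2 * 6.022e23 * (1.602e-19)^2 * 1052.4))
kappa^-1 = 0.284 nm

0.284


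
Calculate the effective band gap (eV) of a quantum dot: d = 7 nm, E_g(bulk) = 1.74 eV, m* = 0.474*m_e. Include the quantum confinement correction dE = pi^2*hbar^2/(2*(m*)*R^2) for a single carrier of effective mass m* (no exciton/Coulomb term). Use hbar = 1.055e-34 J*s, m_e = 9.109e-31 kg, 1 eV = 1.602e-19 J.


Radius R = 7/2 nm = 3.5e-09 m
Confinement energy dE = pi^2 * hbar^2 / (2 * m_eff * m_e * R^2)
dE = pi^2 * (1.055e-34)^2 / (2 * 0.474 * 9.109e-31 * (3.5e-09)^2) J, divided by 1.602e-19 J/eV
dE = 0.0648 eV
Total band gap = E_g(bulk) + dE = 1.74 + 0.0648 = 1.8048 eV

1.8048


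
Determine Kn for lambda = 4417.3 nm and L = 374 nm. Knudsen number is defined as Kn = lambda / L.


Knudsen number Kn = lambda / L
Kn = 4417.3 / 374
Kn = 11.811

11.811


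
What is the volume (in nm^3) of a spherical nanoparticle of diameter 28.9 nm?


Radius r = 28.9/2 = 14.45 nm
Volume V = (4/3) * pi * r^3
V = (4/3) * pi * (14.45)^3
V = 12638.4 nm^3

12638.4


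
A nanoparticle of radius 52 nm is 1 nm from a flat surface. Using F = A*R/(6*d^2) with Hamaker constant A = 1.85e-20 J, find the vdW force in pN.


Convert to SI: R = 52 nm = 5.2e-08 m, d = 1 nm = 1e-09 m
F = A * R / (6 * d^2)
F = 1.85e-20 * 5.2e-08 / (6 * (1e-09)^2)
F = 1.60333e-10 N = 160.333 pN

160.333


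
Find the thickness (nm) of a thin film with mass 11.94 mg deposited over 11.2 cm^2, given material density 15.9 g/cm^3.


Convert: m = 11.94 mg = 1.1940e-05 kg, A = 11.2 cm^2 = 1.1200e-03 m^2, rho = 15.9 g/cm^3 = 15900 kg/m^3
t = m / (A * rho)
t = 1.1940e-05 / (1.1200e-03 * 15900)
t = 6.7049e-07 m = 670.5 nm

670.5


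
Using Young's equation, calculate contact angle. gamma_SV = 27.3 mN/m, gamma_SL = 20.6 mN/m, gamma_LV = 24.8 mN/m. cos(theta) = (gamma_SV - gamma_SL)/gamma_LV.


cos(theta) = (gamma_SV - gamma_SL) / gamma_LV
cos(theta) = (27.3 - 20.6) / 24.8
cos(theta) = 0.270161
theta = arccos(0.270161) = 74.33 degrees

74.33


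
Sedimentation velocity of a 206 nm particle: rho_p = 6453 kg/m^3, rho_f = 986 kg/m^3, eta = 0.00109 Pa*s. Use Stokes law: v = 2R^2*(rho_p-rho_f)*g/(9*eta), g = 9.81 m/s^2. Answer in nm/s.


Radius R = 206/2 nm = 1.03e-07 m
Density difference = 6453 - 986 = 5467 kg/m^3
v = 2 * R^2 * (rho_p - rho_f) * g / (9 * eta)
v = 2 * (1.03e-07)^2 * 5467 * 9.81 / (9 * 0.00109)
v = 1.15999e-07 m/s = 115.9988 nm/s

115.9988


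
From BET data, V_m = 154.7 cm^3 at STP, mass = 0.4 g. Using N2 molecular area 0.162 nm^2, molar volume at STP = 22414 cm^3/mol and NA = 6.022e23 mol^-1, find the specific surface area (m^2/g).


Number of moles in monolayer = V_m / 22414 = 154.7 / 22414 = 0.00690194
Number of molecules = moles * NA = 0.00690194 * 6.022e23
SA = molecules * sigma / mass
SA = (154.7 / 22414) * 6.022e23 * 0.162e-18 / 0.4
SA = 1683.3 m^2/g

1683.3


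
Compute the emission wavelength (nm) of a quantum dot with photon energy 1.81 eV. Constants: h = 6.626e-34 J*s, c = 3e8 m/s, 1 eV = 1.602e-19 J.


Convert energy: E = 1.81 eV = 1.81 * 1.602e-19 = 2.89962e-19 J
lambda = h*c / E = 6.626e-34 * 3e8 / 2.89962e-19
lambda = 6.85538e-07 m = 685.5 nm

685.5


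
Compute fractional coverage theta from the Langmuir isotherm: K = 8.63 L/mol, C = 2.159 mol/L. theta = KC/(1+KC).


Langmuir isotherm: theta = K*C / (1 + K*C)
K*C = 8.63 * 2.159 = 18.63217
theta = 18.63217 / (1 + 18.63217) = 18.63217 / 19.63217
theta = 0.9491

0.9491


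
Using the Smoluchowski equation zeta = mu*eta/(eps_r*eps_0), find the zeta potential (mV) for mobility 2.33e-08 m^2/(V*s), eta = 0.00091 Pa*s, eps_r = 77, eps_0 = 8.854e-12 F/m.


Smoluchowski equation: zeta = mu * eta / (eps_r * eps_0)
zeta = 2.33e-08 * 0.00091 / (77 * 8.854e-12)
zeta = 0.0311 V = 31.1 mV

31.1


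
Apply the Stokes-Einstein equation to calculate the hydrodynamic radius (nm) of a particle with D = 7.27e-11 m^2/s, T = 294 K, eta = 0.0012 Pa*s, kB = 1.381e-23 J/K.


Stokes-Einstein: R = kB*T / (6*pi*eta*D)
R = 1.381e-23 * 294 / (6 * pi * 0.0012 * 7.27e-11)
R = 2.46902e-09 m = 2.47 nm

2.47


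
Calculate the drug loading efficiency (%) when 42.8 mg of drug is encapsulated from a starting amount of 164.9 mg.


Drug loading efficiency = (drug loaded / drug initial) * 100
DLE = 42.8 / 164.9 * 100
DLE = 0.2596 * 100
DLE = 25.96%

25.96


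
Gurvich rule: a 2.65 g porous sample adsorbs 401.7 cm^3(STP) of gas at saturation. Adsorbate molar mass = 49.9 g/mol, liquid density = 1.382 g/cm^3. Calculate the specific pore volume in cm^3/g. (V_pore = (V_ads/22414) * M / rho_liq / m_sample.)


Moles adsorbed n = V_ads / 22414 = 401.7 / 22414 = 1.792183e-02 mol
Liquid volume V_liq = n * M / rho_liq = 1.792183e-02 * 49.9 / 1.382 = 0.64711 cm^3
Specific pore volume V_pore = V_liq / m_sample = 0.64711 / 2.65
V_pore = 0.2442 cm^3/g

0.2442


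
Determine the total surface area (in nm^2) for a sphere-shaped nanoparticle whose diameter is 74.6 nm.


Radius r = 74.6/2 = 37.3 nm
Surface area SA = 4 * pi * r^2
SA = 4 * pi * (37.3)^2
SA = 17483.47 nm^2

17483.47


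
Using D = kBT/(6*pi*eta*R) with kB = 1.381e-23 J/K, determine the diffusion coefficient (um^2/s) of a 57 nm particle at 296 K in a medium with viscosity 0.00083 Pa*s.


Radius R = 57/2 = 28.5 nm = 2.85e-08 m
D = kB*T / (6*pi*eta*R)
D = 1.381e-23 * 296 / (6 * pi * 0.00083 * 2.85e-08)
D = 9.16772e-12 m^2/s = 9.168 um^2/s

9.168


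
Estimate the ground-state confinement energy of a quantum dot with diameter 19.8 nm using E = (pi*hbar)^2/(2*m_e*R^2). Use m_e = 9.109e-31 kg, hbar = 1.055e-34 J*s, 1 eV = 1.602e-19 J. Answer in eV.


Radius R = 19.8/2 = 9.9 nm = 9.9e-09 m
E = (pi * 1.055e-34)^2 / (2 * 9.109e-31 * (9.9e-09)^2)
E(J) = 6.15224e-22
E = E(J) / 1.602e-19 = 0.0038 eV

0.0038


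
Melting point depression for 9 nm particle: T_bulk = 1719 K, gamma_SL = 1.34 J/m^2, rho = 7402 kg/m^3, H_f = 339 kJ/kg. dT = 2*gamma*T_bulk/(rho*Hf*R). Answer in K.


Radius R = 9/2 = 4.5 nm = 4.5e-09 m
Convert H_f = 339 kJ/kg = 339000 J/kg
dT = 2 * gamma_SL * T_bulk / (rho * H_f * R)
dT = 2 * 1.34 * 1719 / (7402 * 339000 * 4.5e-09)
dT = 408.0 K

408.0


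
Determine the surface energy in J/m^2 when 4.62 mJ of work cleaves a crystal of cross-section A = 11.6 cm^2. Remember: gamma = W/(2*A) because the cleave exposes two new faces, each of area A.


Convert: A = 11.6 cm^2 = 0.00116 m^2, W = 4.62 mJ = 0.00462 J
Cleaving exposes two faces of area A, so total new surface = 2*A and gamma = W / (2*A)
gamma = 0.00462 / (2 * 0.00116)
gamma = 1.991 J/m^2

1.991


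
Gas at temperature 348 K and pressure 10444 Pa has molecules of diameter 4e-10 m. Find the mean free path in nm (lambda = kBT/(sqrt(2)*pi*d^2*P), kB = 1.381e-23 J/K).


Mean free path: lambda = kB*T / (sqrt(2) * pi * d^2 * P)
lambda = 1.381e-23 * 348 / (sqrt(2) * pi * (4e-10)^2 * 10444)
lambda = 6.47323e-07 m
lambda = 647.32 nm

647.32


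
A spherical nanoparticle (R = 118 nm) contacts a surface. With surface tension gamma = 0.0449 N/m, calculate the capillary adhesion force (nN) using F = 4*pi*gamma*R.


Convert radius: R = 118 nm = 1.18e-07 m
F = 4 * pi * gamma * R
F = 4 * pi * 0.0449 * 1.18e-07
F = 6.65791e-08 N = 66.5791 nN

66.5791


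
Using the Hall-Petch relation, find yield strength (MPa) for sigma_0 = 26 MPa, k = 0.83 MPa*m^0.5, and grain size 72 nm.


d = 72 nm = 7.2e-08 m
sqrt(d) = 0.0002683282
Hall-Petch contribution = k / sqrt(d) = 0.83 / 0.0002683282 = 3093.2 MPa
sigma = sigma_0 + k/sqrt(d) = 26 + 3093.2 = 3119.2 MPa

3119.2


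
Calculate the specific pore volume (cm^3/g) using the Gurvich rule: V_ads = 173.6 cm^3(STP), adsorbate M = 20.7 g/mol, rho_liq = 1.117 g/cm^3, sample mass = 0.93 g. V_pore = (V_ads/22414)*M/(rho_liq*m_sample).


Moles adsorbed n = V_ads / 22414 = 173.6 / 22414 = 7.745159e-03 mol
Liquid volume V_liq = n * M / rho_liq = 7.745159e-03 * 20.7 / 1.117 = 0.14353 cm^3
Specific pore volume V_pore = V_liq / m_sample = 0.14353 / 0.93
V_pore = 0.1543 cm^3/g

0.1543


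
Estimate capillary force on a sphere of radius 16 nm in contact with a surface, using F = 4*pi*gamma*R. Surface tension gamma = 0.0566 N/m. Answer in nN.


Convert radius: R = 16 nm = 1.6e-08 m
F = 4 * pi * gamma * R
F = 4 * pi * 0.0566 * 1.6e-08
F = 1.13801e-08 N = 11.3801 nN

11.3801


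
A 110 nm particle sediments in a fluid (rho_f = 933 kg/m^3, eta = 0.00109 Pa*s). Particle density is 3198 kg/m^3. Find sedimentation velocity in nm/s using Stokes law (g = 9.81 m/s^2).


Radius R = 110/2 nm = 5.5e-08 m
Density difference = 3198 - 933 = 2265 kg/m^3
v = 2 * R^2 * (rho_p - rho_f) * g / (9 * eta)
v = 2 * (5.5e-08)^2 * 2265 * 9.81 / (9 * 0.00109)
v = 1.37033e-08 m/s = 13.7033 nm/s

13.7033


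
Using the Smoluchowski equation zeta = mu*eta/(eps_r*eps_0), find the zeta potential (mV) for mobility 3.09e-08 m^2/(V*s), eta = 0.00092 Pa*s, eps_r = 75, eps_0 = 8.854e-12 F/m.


Smoluchowski equation: zeta = mu * eta / (eps_r * eps_0)
zeta = 3.09e-08 * 0.00092 / (75 * 8.854e-12)
zeta = 0.04281 V = 42.81 mV

42.81


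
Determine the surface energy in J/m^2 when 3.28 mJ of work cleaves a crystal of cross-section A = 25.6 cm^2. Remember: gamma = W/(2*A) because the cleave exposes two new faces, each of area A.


Convert: A = 25.6 cm^2 = 0.00256 m^2, W = 3.28 mJ = 0.00328 J
Cleaving exposes two faces of area A, so total new surface = 2*A and gamma = W / (2*A)
gamma = 0.00328 / (2 * 0.00256)
gamma = 0.641 J/m^2

0.641


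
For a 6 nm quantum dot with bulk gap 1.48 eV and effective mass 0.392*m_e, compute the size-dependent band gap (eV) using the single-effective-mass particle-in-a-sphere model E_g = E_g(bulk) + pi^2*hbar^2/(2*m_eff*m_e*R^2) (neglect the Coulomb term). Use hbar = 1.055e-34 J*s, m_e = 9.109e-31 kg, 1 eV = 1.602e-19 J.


Radius R = 6/2 nm = 3e-09 m
Confinement energy dE = pi^2 * hbar^2 / (2 * m_eff * m_e * R^2)
dE = pi^2 * (1.055e-34)^2 / (2 * 0.392 * 9.109e-31 * (3e-09)^2) J, divided by 1.602e-19 J/eV
dE = 0.1067 eV
Total band gap = E_g(bulk) + dE = 1.48 + 0.1067 = 1.5867 eV

1.5867


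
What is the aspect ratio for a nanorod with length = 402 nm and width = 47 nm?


Aspect ratio AR = length / diameter
AR = 402 / 47
AR = 8.55

8.55


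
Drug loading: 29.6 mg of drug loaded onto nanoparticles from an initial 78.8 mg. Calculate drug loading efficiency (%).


Drug loading efficiency = (drug loaded / drug initial) * 100
DLE = 29.6 / 78.8 * 100
DLE = 0.3756 * 100
DLE = 37.56%

37.56


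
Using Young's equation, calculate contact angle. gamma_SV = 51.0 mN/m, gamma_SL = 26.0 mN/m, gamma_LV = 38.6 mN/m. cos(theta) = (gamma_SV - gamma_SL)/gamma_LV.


cos(theta) = (gamma_SV - gamma_SL) / gamma_LV
cos(theta) = (51.0 - 26.0) / 38.6
cos(theta) = 0.647668
theta = arccos(0.647668) = 49.63 degrees

49.63


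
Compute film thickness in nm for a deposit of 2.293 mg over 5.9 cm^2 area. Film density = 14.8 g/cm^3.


Convert: m = 2.293 mg = 2.2930e-06 kg, A = 5.9 cm^2 = 5.9000e-04 m^2, rho = 14.8 g/cm^3 = 14800 kg/m^3
t = m / (A * rho)
t = 2.2930e-06 / (5.9000e-04 * 14800)
t = 2.6260e-07 m = 262.6 nm

262.6


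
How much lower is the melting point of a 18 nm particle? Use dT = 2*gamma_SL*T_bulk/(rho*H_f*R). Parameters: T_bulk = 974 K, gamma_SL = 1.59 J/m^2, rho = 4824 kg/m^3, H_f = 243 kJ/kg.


Radius R = 18/2 = 9 nm = 9e-09 m
Convert H_f = 243 kJ/kg = 243000 J/kg
dT = 2 * gamma_SL * T_bulk / (rho * H_f * R)
dT = 2 * 1.59 * 974 / (4824 * 243000 * 9e-09)
dT = 293.6 K

293.6


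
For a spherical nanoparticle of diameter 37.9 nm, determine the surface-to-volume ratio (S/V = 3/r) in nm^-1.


Radius r = 37.9/2 = 18.95 nm
S/V = 3 / r = 3 / 18.95
S/V = 0.1583 nm^-1

0.1583


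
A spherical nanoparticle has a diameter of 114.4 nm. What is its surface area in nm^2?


Radius r = 114.4/2 = 57.2 nm
Surface area SA = 4 * pi * r^2
SA = 4 * pi * (57.2)^2
SA = 41115.15 nm^2

41115.15


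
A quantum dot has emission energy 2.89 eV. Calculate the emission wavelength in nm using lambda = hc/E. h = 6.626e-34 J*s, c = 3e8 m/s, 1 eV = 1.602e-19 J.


Convert energy: E = 2.89 eV = 2.89 * 1.602e-19 = 4.62978e-19 J
lambda = h*c / E = 6.626e-34 * 3e8 / 4.62978e-19
lambda = 4.29351e-07 m = 429.4 nm

429.4


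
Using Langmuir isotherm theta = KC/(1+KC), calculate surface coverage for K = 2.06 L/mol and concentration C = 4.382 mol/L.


Langmuir isotherm: theta = K*C / (1 + K*C)
K*C = 2.06 * 4.382 = 9.02692
theta = 9.02692 / (1 + 9.02692) = 9.02692 / 10.02692
theta = 0.9003

0.9003


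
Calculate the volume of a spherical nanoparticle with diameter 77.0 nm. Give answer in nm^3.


Radius r = 77.0/2 = 38.5 nm
Volume V = (4/3) * pi * r^3
V = (4/3) * pi * (38.5)^3
V = 239040.12 nm^3

239040.12


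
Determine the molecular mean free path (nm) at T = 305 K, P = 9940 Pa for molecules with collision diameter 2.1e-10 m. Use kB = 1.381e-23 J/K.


Mean free path: lambda = kB*T / (sqrt(2) * pi * d^2 * P)
lambda = 1.381e-23 * 305 / (sqrt(2) * pi * (2.1e-10)^2 * 9940)
lambda = 2.16274e-06 m
lambda = 2162.74 nm

2162.74


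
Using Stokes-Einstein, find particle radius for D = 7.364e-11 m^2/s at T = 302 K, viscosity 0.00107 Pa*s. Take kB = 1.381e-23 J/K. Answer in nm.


Stokes-Einstein: R = kB*T / (6*pi*eta*D)
R = 1.381e-23 * 302 / (6 * pi * 0.00107 * 7.364e-11)
R = 2.80803e-09 m = 2.81 nm

2.81


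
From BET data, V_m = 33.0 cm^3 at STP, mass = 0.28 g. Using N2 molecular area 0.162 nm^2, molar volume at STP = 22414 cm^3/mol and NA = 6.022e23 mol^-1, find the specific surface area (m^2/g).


Number of moles in monolayer = V_m / 22414 = 33.0 / 22414 = 0.00147229
Number of molecules = moles * NA = 0.00147229 * 6.022e23
SA = molecules * sigma / mass
SA = (33.0 / 22414) * 6.022e23 * 0.162e-18 / 0.28
SA = 513.0 m^2/g

513.0


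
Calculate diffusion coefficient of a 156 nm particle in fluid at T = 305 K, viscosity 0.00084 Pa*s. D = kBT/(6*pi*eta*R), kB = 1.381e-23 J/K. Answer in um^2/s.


Radius R = 156/2 = 78 nm = 7.8e-08 m
D = kB*T / (6*pi*eta*R)
D = 1.381e-23 * 305 / (6 * pi * 0.00084 * 7.8e-08)
D = 3.4105e-12 m^2/s = 3.411 um^2/s

3.411


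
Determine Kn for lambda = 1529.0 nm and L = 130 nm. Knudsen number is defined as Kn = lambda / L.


Knudsen number Kn = lambda / L
Kn = 1529.0 / 130
Kn = 11.7615

11.7615


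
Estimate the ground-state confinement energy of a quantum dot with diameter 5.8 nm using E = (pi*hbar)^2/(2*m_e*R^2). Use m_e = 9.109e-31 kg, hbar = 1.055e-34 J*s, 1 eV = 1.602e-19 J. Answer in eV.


Radius R = 5.8/2 = 2.9 nm = 2.9e-09 m
E = (pi * 1.055e-34)^2 / (2 * 9.109e-31 * (2.9e-09)^2)
E(J) = 7.16982e-21
E = E(J) / 1.602e-19 = 0.0448 eV

0.0448


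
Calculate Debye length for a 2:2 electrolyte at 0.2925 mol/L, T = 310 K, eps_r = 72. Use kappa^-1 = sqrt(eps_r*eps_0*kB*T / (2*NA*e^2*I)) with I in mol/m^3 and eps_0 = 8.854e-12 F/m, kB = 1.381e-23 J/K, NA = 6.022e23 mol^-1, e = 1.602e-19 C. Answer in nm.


Ionic strength I = 0.2925 * 2^2 * 1000 = 1170 mol/m^3
kappa^-1 = sqrt(72 * 8.854e-12 * 1.381e-23 * 310 / (2 * 6.022e23 * (1.602e-19)^2 * 1170))
kappa^-1 = 0.275 nm

0.275


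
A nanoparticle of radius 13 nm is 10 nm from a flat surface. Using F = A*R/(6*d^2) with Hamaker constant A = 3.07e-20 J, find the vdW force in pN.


Convert to SI: R = 13 nm = 1.3e-08 m, d = 10 nm = 1e-08 m
F = A * R / (6 * d^2)
F = 3.07e-20 * 1.3e-08 / (6 * (1e-08)^2)
F = 6.65167e-13 N = 0.665 pN

0.665


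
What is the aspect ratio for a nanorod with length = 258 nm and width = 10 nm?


Aspect ratio AR = length / diameter
AR = 258 / 10
AR = 25.8

25.8


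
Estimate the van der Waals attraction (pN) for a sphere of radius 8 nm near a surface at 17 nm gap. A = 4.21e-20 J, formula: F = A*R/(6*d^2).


Convert to SI: R = 8 nm = 8e-09 m, d = 17 nm = 1.7e-08 m
F = A * R / (6 * d^2)
F = 4.21e-20 * 8e-09 / (6 * (1.7e-08)^2)
F = 1.94233e-13 N = 0.194 pN

0.194


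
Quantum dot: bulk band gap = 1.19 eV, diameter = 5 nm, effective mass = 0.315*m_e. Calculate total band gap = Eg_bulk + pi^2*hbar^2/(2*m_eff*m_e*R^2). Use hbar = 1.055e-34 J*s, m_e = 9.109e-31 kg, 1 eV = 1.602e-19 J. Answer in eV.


Radius R = 5/2 nm = 2.5e-09 m
Confinement energy dE = pi^2 * hbar^2 / (2 * m_eff * m_e * R^2)
dE = pi^2 * (1.055e-34)^2 / (2 * 0.315 * 9.109e-31 * (2.5e-09)^2) J, divided by 1.602e-19 J/eV
dE = 0.1912 eV
Total band gap = E_g(bulk) + dE = 1.19 + 0.1912 = 1.3812 eV

1.3812


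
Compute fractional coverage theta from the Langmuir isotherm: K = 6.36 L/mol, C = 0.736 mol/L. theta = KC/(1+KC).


Langmuir isotherm: theta = K*C / (1 + K*C)
K*C = 6.36 * 0.736 = 4.68096
theta = 4.68096 / (1 + 4.68096) = 4.68096 / 5.68096
theta = 0.824

0.824


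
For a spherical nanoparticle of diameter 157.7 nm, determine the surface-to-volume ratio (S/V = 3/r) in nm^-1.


Radius r = 157.7/2 = 78.85 nm
S/V = 3 / r = 3 / 78.85
S/V = 0.038 nm^-1

0.038


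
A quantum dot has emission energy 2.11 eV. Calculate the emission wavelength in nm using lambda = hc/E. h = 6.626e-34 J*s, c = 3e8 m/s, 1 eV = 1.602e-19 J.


Convert energy: E = 2.11 eV = 2.11 * 1.602e-19 = 3.38022e-19 J
lambda = h*c / E = 6.626e-34 * 3e8 / 3.38022e-19
lambda = 5.88068e-07 m = 588.1 nm

588.1


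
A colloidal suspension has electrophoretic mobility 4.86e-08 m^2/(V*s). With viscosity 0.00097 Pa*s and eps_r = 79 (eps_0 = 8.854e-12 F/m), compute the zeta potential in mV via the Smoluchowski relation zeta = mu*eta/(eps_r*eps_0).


Smoluchowski equation: zeta = mu * eta / (eps_r * eps_0)
zeta = 4.86e-08 * 0.00097 / (79 * 8.854e-12)
zeta = 0.067397 V = 67.4 mV

67.4


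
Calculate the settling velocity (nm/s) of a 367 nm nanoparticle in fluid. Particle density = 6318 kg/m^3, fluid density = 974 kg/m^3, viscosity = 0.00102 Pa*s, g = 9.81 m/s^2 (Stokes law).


Radius R = 367/2 nm = 1.835e-07 m
Density difference = 6318 - 974 = 5344 kg/m^3
v = 2 * R^2 * (rho_p - rho_f) * g / (9 * eta)
v = 2 * (1.835e-07)^2 * 5344 * 9.81 / (9 * 0.00102)
v = 3.84587e-07 m/s = 384.5873 nm/s

384.5873


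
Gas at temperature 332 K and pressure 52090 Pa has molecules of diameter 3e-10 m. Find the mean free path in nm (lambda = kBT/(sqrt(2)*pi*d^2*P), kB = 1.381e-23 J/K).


Mean free path: lambda = kB*T / (sqrt(2) * pi * d^2 * P)
lambda = 1.381e-23 * 332 / (sqrt(2) * pi * (3e-10)^2 * 52090)
lambda = 2.20125e-07 m
lambda = 220.13 nm

220.13


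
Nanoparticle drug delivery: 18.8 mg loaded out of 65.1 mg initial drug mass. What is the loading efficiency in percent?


Drug loading efficiency = (drug loaded / drug initial) * 100
DLE = 18.8 / 65.1 * 100
DLE = 0.2888 * 100
DLE = 28.88%

28.88


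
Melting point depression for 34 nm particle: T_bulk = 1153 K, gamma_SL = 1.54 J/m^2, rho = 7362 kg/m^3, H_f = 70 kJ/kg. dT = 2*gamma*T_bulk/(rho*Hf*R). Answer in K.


Radius R = 34/2 = 17 nm = 1.7e-08 m
Convert H_f = 70 kJ/kg = 70000 J/kg
dT = 2 * gamma_SL * T_bulk / (rho * H_f * R)
dT = 2 * 1.54 * 1153 / (7362 * 70000 * 1.7e-08)
dT = 405.4 K

405.4


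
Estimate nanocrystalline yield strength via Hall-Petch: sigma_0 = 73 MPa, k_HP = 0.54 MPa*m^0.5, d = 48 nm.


d = 48 nm = 4.8e-08 m
sqrt(d) = 0.000219089
Hall-Petch contribution = k / sqrt(d) = 0.54 / 0.000219089 = 2464.8 MPa
sigma = sigma_0 + k/sqrt(d) = 73 + 2464.8 = 2537.8 MPa

2537.8


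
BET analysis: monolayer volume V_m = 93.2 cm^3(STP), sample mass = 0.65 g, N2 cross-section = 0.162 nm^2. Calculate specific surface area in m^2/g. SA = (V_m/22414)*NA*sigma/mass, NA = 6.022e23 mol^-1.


Number of moles in monolayer = V_m / 22414 = 93.2 / 22414 = 0.00415812
Number of molecules = moles * NA = 0.00415812 * 6.022e23
SA = molecules * sigma / mass
SA = (93.2 / 22414) * 6.022e23 * 0.162e-18 / 0.65
SA = 624.1 m^2/g

624.1


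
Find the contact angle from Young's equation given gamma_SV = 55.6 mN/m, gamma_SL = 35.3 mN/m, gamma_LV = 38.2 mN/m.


cos(theta) = (gamma_SV - gamma_SL) / gamma_LV
cos(theta) = (55.6 - 35.3) / 38.2
cos(theta) = 0.531414
theta = arccos(0.531414) = 57.9 degrees

57.9


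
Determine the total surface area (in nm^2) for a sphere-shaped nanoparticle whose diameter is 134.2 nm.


Radius r = 134.2/2 = 67.1 nm
Surface area SA = 4 * pi * r^2
SA = 4 * pi * (67.1)^2
SA = 56578.95 nm^2

56578.95


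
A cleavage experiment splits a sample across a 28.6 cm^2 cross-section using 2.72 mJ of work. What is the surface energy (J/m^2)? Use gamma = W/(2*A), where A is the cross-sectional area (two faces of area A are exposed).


Convert: A = 28.6 cm^2 = 0.00286 m^2, W = 2.72 mJ = 0.00272 J
Cleaving exposes two faces of area A, so total new surface = 2*A and gamma = W / (2*A)
gamma = 0.00272 / (2 * 0.00286)
gamma = 0.476 J/m^2

0.476


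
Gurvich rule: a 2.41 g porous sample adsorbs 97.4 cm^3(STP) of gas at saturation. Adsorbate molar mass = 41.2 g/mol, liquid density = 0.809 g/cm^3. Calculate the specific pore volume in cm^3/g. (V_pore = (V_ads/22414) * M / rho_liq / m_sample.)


Moles adsorbed n = V_ads / 22414 = 97.4 / 22414 = 4.345498e-03 mol
Liquid volume V_liq = n * M / rho_liq = 4.345498e-03 * 41.2 / 0.809 = 0.22130 cm^3
Specific pore volume V_pore = V_liq / m_sample = 0.22130 / 2.41
V_pore = 0.0918 cm^3/g

0.0918


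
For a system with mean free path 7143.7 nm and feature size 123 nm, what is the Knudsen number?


Knudsen number Kn = lambda / L
Kn = 7143.7 / 123
Kn = 58.0789

58.0789


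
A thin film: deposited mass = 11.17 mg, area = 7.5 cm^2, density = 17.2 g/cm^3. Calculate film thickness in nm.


Convert: m = 11.17 mg = 1.1170e-05 kg, A = 7.5 cm^2 = 7.5000e-04 m^2, rho = 17.2 g/cm^3 = 17200 kg/m^3
t = m / (A * rho)
t = 1.1170e-05 / (7.5000e-04 * 17200)
t = 8.6589e-07 m = 865.9 nm

865.9
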